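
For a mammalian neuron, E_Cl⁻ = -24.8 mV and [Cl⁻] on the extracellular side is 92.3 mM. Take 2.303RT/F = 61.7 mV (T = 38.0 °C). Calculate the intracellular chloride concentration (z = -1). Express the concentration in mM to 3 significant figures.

36.6 mM

Nernst: E = (61.7/-1) · log₁₀([out]/[in]), so log₁₀([out]/[in]) = -24.8 × -1 / 61.7 = 0.4019.
[out]/[in] = 10^(0.4019) = 2.523.
[in] = 92.3 / 2.523 = 36.58 mM.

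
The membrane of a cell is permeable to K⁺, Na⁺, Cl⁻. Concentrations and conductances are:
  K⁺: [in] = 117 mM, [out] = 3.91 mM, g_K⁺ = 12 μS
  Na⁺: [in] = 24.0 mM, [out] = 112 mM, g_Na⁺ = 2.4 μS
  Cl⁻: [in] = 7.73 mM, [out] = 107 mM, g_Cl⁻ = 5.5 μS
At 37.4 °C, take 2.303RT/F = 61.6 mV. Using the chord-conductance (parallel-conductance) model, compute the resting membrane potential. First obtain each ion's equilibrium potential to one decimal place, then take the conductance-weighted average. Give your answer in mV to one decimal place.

-69.3 mV

E_K⁺ = (61.6/1)·log₁₀(3.91/117) = -90.9 mV
E_Na⁺ = (61.6/1)·log₁₀(112/24.0) = 41.2 mV
E_Cl⁻ = (61.6/-1)·log₁₀(107/7.73) = -70.3 mV
Vm = (Σ gᵢEᵢ)/(Σ gᵢ) = (12·-90.9 + 2.4·41.2 + 5.5·-70.3) / (12 + 2.4 + 5.5)
= -1378.57 / 19.9 = -69.27 mV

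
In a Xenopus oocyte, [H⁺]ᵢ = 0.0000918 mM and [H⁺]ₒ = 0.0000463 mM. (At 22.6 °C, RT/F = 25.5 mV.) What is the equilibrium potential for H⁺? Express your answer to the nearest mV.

-17 mV

E = (25.5/z) · ln([H⁺]_out/[H⁺]_in) with z = +1.
= (25.5/1) · ln(0.0000463/0.0000918) = 25.50 · ln(0.5044)
= 25.50 · (-0.6845) = -17.45 mV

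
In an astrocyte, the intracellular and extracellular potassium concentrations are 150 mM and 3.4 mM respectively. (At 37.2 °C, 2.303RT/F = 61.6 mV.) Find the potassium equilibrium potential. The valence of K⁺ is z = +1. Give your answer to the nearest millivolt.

-101 mV

E = (61.6/z) · log₁₀([K⁺]_out/[K⁺]_in) with z = +1.
= (61.6/1) · log₁₀(3.4/150) = 61.60 · log₁₀(0.02267)
= 61.60 · (-1.6446) = -101.31 mV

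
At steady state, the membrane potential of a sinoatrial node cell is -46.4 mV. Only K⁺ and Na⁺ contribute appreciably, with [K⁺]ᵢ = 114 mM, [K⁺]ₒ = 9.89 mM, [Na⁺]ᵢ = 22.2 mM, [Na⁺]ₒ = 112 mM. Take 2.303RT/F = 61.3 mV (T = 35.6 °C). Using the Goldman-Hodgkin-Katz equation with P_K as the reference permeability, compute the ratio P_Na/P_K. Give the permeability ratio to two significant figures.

Let α = P_Na/P_K. GHK: Vm = 61.3·log₁₀[(Kₒ + α·Naₒ)/(Kᵢ + α·Naᵢ)].
10^(Vm/61.3) = 10^(-46.4/61.3) = 0.17501
So 0.17501·(Kᵢ + α·Naᵢ) = Kₒ + α·Naₒ → α = (0.17501·114.0 − 9.89) / (112.0 − 0.17501·22.2)
α = (19.95 − 9.89) / (112.0 − 3.885) = 10.06/108.1 = 0.09306

0.093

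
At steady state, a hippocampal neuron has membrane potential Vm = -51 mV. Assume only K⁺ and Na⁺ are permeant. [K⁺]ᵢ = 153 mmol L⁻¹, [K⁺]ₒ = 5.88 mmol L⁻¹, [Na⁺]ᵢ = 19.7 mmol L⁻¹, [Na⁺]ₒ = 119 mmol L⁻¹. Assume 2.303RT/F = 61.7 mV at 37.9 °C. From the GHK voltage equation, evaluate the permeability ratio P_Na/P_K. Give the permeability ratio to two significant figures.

Let α = P_Na/P_K. GHK: Vm = 61.7·log₁₀[(Kₒ + α·Naₒ)/(Kᵢ + α·Naᵢ)].
10^(Vm/61.7) = 10^(-51.0/61.7) = 0.14908
So 0.14908·(Kᵢ + α·Naᵢ) = Kₒ + α·Naₒ → α = (0.14908·153.0 − 5.88) / (119.0 − 0.14908·19.7)
α = (22.81 − 5.88) / (119.0 − 2.937) = 16.93/116.1 = 0.1459

0.15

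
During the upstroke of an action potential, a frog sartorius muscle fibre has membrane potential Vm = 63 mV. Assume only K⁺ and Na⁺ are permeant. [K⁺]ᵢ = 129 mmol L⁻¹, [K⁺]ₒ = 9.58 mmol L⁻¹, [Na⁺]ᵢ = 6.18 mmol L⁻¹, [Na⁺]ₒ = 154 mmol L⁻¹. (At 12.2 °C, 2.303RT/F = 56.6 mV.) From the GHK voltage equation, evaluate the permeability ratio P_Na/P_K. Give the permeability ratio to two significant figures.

23

Let α = P_Na/P_K. GHK: Vm = 56.6·log₁₀[(Kₒ + α·Naₒ)/(Kᵢ + α·Naᵢ)].
10^(Vm/56.6) = 10^(63.0/56.6) = 12.974
So 12.974·(Kᵢ + α·Naᵢ) = Kₒ + α·Naₒ → α = (12.974·129.0 − 9.58) / (154.0 − 12.974·6.18)
α = (1674 − 9.58) / (154.0 − 80.18) = 1664/73.82 = 22.54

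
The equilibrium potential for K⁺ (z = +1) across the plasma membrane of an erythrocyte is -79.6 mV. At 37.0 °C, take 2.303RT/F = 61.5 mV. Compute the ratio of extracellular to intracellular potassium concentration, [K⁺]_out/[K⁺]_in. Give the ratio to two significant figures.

0.051

log₁₀([out]/[in]) = E·z/(61.5) = -79.6 × 1 / 61.5 = -1.2943
[out]/[in] = 10^(-1.2943) = 0.05078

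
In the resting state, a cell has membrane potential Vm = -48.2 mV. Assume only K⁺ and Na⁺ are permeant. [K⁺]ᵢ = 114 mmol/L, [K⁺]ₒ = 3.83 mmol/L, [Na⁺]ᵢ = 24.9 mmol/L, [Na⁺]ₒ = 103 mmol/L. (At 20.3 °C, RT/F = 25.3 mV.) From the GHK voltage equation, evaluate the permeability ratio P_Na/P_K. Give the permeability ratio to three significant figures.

0.132

Let α = P_Na/P_K. GHK: Vm = 25.3·ln[(Kₒ + α·Naₒ)/(Kᵢ + α·Naᵢ)].
e^(Vm/25.3) = e^(-48.2/25.3) = 0.1488
So 0.1488·(Kᵢ + α·Naᵢ) = Kₒ + α·Naₒ → α = (0.1488·114.0 − 3.83) / (103.0 − 0.1488·24.9)
α = (16.96 − 3.83) / (103.0 − 3.705) = 13.13/99.29 = 0.1323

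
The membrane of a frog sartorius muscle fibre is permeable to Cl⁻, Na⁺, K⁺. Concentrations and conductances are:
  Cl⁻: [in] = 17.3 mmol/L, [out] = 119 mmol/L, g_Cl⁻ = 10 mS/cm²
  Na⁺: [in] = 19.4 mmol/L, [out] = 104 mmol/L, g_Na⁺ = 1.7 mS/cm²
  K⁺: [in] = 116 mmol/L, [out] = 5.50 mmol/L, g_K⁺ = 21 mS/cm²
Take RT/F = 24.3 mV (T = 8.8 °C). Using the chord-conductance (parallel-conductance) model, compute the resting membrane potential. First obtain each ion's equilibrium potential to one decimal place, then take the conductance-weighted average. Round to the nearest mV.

-60 mV

E_Cl⁻ = (24.3/-1)·ln(119/17.3) = -46.9 mV
E_Na⁺ = (24.3/1)·ln(104/19.4) = 40.8 mV
E_K⁺ = (24.3/1)·ln(5.50/116) = -74.1 mV
Vm = (Σ gᵢEᵢ)/(Σ gᵢ) = (10·-46.9 + 1.7·40.8 + 21·-74.1) / (10 + 1.7 + 21)
= -1955.74 / 32.7 = -59.81 mV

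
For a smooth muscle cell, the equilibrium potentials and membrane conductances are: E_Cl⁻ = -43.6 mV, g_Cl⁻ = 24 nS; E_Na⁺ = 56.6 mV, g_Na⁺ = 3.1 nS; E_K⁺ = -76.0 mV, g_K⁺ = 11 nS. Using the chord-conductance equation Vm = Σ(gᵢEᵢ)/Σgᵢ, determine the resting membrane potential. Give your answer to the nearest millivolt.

Σ gᵢEᵢ = 24·(-43.6) + 3.1·(56.6) + 11·(-76.0) = -1706.94
Σ gᵢ = 24 + 3.1 + 11 = 38.1
Vm = -1706.94 / 38.1 = -44.80 mV

-45 mV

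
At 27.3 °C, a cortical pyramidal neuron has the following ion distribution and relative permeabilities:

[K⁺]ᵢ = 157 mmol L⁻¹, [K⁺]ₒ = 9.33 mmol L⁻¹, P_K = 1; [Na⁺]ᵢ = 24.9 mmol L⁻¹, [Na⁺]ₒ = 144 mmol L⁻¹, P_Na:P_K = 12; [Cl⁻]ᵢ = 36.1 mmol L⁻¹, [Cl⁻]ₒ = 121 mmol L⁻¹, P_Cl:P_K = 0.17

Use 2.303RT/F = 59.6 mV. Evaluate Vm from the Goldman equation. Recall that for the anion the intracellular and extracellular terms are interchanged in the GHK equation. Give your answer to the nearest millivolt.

Vm = 59.6 · log₁₀[(Σ P·[cation]ₒ + Σ P·[anion]ᵢ) / (Σ P·[cation]ᵢ + Σ P·[anion]ₒ)]
Numerator = 1×9.33 + 12×144 + 0.17×36.1 = 1743
Denominator = 1×157 + 12×24.9 + 0.17×121 = 476.4
Vm = 59.6 · log₁₀(3.6599) = 59.6 × (0.5635) = 33.58 mV

34 mV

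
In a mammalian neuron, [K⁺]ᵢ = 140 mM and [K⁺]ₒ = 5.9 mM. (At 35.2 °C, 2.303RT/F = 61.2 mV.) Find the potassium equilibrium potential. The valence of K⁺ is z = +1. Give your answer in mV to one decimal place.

E = (61.2/z) · log₁₀([K⁺]_out/[K⁺]_in) with z = +1.
= (61.2/1) · log₁₀(5.9/140) = 61.20 · log₁₀(0.04214)
= 61.20 · (-1.3753) = -84.17 mV

-84.2 mV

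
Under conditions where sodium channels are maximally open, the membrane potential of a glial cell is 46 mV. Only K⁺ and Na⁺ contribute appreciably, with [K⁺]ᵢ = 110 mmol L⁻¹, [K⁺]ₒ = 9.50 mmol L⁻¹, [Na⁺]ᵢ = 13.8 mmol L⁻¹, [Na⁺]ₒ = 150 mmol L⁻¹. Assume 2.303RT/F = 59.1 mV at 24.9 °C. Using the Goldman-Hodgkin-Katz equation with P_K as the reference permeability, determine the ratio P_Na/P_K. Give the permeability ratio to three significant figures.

Let α = P_Na/P_K. GHK: Vm = 59.1·log₁₀[(Kₒ + α·Naₒ)/(Kᵢ + α·Naᵢ)].
10^(Vm/59.1) = 10^(46.0/59.1) = 6.0026
So 6.0026·(Kᵢ + α·Naᵢ) = Kₒ + α·Naₒ → α = (6.0026·110.0 − 9.5) / (150.0 − 6.0026·13.8)
α = (660.3 − 9.5) / (150.0 − 82.84) = 650.8/67.16 = 9.69

9.69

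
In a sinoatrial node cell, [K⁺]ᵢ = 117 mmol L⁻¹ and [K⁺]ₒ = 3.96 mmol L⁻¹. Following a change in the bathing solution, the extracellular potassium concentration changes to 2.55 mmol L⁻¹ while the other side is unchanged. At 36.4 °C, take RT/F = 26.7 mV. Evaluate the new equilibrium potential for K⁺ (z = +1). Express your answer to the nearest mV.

After the shift: [K⁺]_out = 2.55, [K⁺]_in = 117 mmol L⁻¹.
E_new = (26.7/1)·ln(2.55/117) = 26.70 · (-3.8261) = -102.16 mV

-102 mV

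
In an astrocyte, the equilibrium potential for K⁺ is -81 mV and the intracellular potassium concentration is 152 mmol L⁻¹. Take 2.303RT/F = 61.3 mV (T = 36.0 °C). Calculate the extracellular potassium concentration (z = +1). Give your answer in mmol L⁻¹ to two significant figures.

Nernst: E = (61.3/1) · log₁₀([out]/[in]), so log₁₀([out]/[in]) = -81.0 × 1 / 61.3 = -1.3214.
[out]/[in] = 10^(-1.3214) = 0.04771.
[out] = 0.04771 × 152 = 7.252 mmol L⁻¹.

7.3 mmol L⁻¹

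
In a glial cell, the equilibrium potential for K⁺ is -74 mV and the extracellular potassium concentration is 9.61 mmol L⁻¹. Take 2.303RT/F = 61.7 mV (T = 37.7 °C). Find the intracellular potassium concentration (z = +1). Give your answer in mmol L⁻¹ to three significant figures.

Nernst: E = (61.7/1) · log₁₀([out]/[in]), so log₁₀([out]/[in]) = -74.0 × 1 / 61.7 = -1.1994.
[out]/[in] = 10^(-1.1994) = 0.06319.
[in] = 9.61 / 0.06319 = 152.1 mmol L⁻¹.

152 mmol L⁻¹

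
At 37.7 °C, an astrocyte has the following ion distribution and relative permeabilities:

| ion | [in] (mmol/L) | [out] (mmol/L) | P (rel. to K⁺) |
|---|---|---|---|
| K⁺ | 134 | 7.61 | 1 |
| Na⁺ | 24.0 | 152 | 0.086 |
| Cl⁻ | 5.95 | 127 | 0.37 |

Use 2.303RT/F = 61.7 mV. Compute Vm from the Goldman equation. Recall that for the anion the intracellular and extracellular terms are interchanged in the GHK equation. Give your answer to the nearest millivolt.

-56 mV

Vm = 61.7 · log₁₀[(Σ P·[cation]ₒ + Σ P·[anion]ᵢ) / (Σ P·[cation]ᵢ + Σ P·[anion]ₒ)]
Numerator = 1×7.61 + 0.086×152 + 0.37×5.95 = 22.88
Denominator = 1×134 + 0.086×24.0 + 0.37×127 = 183.1
Vm = 61.7 · log₁₀(0.12501) = 61.7 × (-0.9031) = -55.72 mV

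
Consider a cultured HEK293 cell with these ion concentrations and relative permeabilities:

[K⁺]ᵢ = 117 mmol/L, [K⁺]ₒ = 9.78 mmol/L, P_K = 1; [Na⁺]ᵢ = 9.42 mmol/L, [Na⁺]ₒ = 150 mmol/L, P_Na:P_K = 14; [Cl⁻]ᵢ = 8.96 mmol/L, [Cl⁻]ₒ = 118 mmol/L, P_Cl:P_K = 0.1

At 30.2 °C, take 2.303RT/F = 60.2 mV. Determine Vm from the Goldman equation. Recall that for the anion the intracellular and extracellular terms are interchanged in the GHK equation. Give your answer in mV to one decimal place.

54.7 mV

Vm = 60.2 · log₁₀[(Σ P·[cation]ₒ + Σ P·[anion]ᵢ) / (Σ P·[cation]ᵢ + Σ P·[anion]ₒ)]
Numerator = 1×9.78 + 14×150 + 0.1×8.96 = 2111
Denominator = 1×117 + 14×9.42 + 0.1×118 = 260.7
Vm = 60.2 · log₁₀(8.0968) = 60.2 × (0.9083) = 54.68 mV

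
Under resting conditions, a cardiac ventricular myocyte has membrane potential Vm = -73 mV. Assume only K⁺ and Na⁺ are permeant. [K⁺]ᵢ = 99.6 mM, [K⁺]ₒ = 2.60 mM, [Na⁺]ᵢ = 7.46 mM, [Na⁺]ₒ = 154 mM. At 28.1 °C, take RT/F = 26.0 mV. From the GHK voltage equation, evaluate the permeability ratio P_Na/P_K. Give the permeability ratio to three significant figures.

Let α = P_Na/P_K. GHK: Vm = 26.0·ln[(Kₒ + α·Naₒ)/(Kᵢ + α·Naᵢ)].
e^(Vm/26.0) = e^(-73.0/26.0) = 0.060344
So 0.060344·(Kᵢ + α·Naᵢ) = Kₒ + α·Naₒ → α = (0.060344·99.6 − 2.6) / (154.0 − 0.060344·7.46)
α = (6.01 − 2.6) / (154.0 − 0.4502) = 3.41/153.5 = 0.02221

0.0222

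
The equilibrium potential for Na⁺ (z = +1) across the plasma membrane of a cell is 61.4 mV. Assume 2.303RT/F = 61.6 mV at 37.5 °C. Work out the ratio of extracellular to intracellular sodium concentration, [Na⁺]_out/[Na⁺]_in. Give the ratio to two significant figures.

9.9

log₁₀([out]/[in]) = E·z/(61.6) = 61.4 × 1 / 61.6 = 0.9968
[out]/[in] = 10^(0.9968) = 9.926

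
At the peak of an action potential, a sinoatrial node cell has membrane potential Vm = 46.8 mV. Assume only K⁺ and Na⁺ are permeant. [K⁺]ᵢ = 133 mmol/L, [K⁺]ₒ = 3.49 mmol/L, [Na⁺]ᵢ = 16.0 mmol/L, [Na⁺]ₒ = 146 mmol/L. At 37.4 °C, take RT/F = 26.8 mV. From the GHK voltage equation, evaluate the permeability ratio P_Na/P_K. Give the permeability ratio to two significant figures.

14

Let α = P_Na/P_K. GHK: Vm = 26.8·ln[(Kₒ + α·Naₒ)/(Kᵢ + α·Naᵢ)].
e^(Vm/26.8) = e^(46.8/26.8) = 5.7332
So 5.7332·(Kᵢ + α·Naᵢ) = Kₒ + α·Naₒ → α = (5.7332·133.0 − 3.49) / (146.0 − 5.7332·16.0)
α = (762.5 − 3.49) / (146.0 − 91.73) = 759/54.27 = 13.99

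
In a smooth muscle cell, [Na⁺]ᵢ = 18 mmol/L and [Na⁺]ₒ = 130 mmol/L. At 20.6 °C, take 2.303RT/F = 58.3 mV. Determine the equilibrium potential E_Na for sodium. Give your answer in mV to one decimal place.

50.1 mV

E = (58.3/z) · log₁₀([Na⁺]_out/[Na⁺]_in) with z = +1.
= (58.3/1) · log₁₀(130/18) = 58.30 · log₁₀(7.222)
= 58.30 · (0.8587) = 50.06 mV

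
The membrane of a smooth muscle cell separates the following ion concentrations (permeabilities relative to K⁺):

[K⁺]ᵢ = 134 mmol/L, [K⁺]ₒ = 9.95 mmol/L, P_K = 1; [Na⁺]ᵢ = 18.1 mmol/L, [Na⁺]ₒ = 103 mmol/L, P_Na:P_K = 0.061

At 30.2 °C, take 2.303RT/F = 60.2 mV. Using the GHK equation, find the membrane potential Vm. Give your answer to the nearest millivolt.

-55 mV

Vm = 60.2 · log₁₀[(Σ P·[cation]ₒ + Σ P·[anion]ᵢ) / (Σ P·[cation]ᵢ + Σ P·[anion]ₒ)]
Numerator = 1×9.95 + 0.061×103 = 16.23
Denominator = 1×134 + 0.061×18.1 = 135.1
Vm = 60.2 · log₁₀(0.12015) = 60.2 × (-0.9203) = -55.40 mV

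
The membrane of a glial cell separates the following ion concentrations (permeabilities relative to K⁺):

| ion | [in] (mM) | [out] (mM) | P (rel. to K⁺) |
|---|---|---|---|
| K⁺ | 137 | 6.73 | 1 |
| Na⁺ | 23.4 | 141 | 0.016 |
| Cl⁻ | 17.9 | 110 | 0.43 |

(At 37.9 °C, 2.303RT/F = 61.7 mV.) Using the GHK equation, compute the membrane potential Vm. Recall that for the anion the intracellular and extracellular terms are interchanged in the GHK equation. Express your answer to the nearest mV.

Vm = 61.7 · log₁₀[(Σ P·[cation]ₒ + Σ P·[anion]ᵢ) / (Σ P·[cation]ᵢ + Σ P·[anion]ₒ)]
Numerator = 1×6.73 + 0.016×141 + 0.43×17.9 = 16.68
Denominator = 1×137 + 0.016×23.4 + 0.43×110 = 184.7
Vm = 61.7 · log₁₀(0.090337) = 61.7 × (-1.0441) = -64.42 mV

-64 mV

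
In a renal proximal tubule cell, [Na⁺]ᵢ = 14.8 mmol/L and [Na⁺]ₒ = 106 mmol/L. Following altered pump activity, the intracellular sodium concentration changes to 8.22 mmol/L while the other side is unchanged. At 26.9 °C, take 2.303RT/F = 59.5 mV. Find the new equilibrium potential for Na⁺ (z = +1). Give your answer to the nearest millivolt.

After the shift: [Na⁺]_out = 106, [Na⁺]_in = 8.22 mmol/L.
E_new = (59.5/1)·log₁₀(106/8.22) = 59.50 · (1.1104) = 66.07 mV

66 mV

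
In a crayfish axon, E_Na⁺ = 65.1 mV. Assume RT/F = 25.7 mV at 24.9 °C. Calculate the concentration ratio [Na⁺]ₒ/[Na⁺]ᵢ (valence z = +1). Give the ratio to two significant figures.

13

ln([out]/[in]) = E·z/(25.7) = 65.1 × 1 / 25.7 = 2.5331
[out]/[in] = e^(2.5331) = 12.59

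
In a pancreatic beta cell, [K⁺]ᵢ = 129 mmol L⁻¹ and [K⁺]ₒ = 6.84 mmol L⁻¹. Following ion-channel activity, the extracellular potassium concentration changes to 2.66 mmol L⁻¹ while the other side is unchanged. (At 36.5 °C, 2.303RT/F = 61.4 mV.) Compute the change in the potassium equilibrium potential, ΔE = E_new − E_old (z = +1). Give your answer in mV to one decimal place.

-25.2 mV

E_old = (61.4/1)·log₁₀(6.84/129) = -78.32 mV
E_new = (61.4/1)·log₁₀(2.66/129) = -103.50 mV
ΔE = -103.50 − (-78.32) = -25.18 mV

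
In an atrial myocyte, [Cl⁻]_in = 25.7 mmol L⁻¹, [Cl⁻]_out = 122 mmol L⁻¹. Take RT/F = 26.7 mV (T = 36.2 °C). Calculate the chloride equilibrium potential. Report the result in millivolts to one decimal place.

E = (26.7/z) · ln([Cl⁻]_out/[Cl⁻]_in) with z = -1.
For an anion, dividing by z = -1 reverses the sign.
= (26.7/-1) · ln(122/25.7) = -26.70 · ln(4.747)
= -26.70 · (1.5575) = -41.59 mV

-41.6 mV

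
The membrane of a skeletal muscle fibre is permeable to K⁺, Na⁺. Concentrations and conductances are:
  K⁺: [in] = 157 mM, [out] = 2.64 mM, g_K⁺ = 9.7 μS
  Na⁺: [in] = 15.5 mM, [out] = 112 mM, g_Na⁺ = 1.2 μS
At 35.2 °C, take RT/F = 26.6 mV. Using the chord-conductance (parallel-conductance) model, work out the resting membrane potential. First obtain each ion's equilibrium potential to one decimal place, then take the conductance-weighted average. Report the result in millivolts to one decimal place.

-90.9 mV

E_K⁺ = (26.6/1)·ln(2.64/157) = -108.7 mV
E_Na⁺ = (26.6/1)·ln(112/15.5) = 52.6 mV
Vm = (Σ gᵢEᵢ)/(Σ gᵢ) = (9.7·-108.7 + 1.2·52.6) / (9.7 + 1.2)
= -991.27 / 10.9 = -90.94 mV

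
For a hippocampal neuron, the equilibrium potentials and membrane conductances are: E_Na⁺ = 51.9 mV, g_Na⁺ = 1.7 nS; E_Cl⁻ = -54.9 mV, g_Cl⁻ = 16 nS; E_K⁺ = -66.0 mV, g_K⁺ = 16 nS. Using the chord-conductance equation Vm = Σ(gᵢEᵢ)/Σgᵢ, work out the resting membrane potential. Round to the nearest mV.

-55 mV

Σ gᵢEᵢ = 1.7·(51.9) + 16·(-54.9) + 16·(-66.0) = -1846.17
Σ gᵢ = 1.7 + 16 + 16 = 33.7
Vm = -1846.17 / 33.7 = -54.78 mV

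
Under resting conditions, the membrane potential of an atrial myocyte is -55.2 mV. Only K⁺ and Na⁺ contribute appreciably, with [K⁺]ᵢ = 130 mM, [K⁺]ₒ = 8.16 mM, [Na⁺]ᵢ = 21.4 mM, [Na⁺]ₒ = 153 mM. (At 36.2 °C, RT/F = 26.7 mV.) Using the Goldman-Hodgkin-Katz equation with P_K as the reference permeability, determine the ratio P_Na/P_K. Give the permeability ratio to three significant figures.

Let α = P_Na/P_K. GHK: Vm = 26.7·ln[(Kₒ + α·Naₒ)/(Kᵢ + α·Naᵢ)].
e^(Vm/26.7) = e^(-55.2/26.7) = 0.12651
So 0.12651·(Kᵢ + α·Naᵢ) = Kₒ + α·Naₒ → α = (0.12651·130.0 − 8.16) / (153.0 − 0.12651·21.4)
α = (16.45 − 8.16) / (153.0 − 2.707) = 8.287/150.3 = 0.05514

0.0551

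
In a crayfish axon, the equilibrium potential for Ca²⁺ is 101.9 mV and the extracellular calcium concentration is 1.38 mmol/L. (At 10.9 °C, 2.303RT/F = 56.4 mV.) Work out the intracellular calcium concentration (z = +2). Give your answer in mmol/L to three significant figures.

0.000336 mmol/L

Nernst: E = (56.4/2) · log₁₀([out]/[in]), so log₁₀([out]/[in]) = 101.9 × 2 / 56.4 = 3.6135.
[out]/[in] = 10^(3.6135) = 4107.
[in] = 1.38 / 4107 = 0.0003361 mmol/L.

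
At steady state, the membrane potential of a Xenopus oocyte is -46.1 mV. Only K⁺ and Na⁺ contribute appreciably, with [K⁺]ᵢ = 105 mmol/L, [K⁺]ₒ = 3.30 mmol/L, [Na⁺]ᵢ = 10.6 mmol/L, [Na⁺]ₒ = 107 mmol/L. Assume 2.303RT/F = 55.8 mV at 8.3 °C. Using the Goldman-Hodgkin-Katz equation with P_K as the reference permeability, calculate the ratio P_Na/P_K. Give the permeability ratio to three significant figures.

0.117

Let α = P_Na/P_K. GHK: Vm = 55.8·log₁₀[(Kₒ + α·Naₒ)/(Kᵢ + α·Naᵢ)].
10^(Vm/55.8) = 10^(-46.1/55.8) = 0.14922
So 0.14922·(Kᵢ + α·Naᵢ) = Kₒ + α·Naₒ → α = (0.14922·105.0 − 3.3) / (107.0 − 0.14922·10.6)
α = (15.67 − 3.3) / (107.0 − 1.582) = 12.37/105.4 = 0.1173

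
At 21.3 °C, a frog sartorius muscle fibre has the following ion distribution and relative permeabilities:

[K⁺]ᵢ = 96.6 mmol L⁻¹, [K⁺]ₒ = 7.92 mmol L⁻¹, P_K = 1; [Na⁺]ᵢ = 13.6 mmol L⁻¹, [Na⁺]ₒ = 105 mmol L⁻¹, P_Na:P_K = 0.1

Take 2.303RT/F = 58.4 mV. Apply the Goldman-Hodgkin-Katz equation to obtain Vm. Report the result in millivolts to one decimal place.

Vm = 58.4 · log₁₀[(Σ P·[cation]ₒ + Σ P·[anion]ᵢ) / (Σ P·[cation]ᵢ + Σ P·[anion]ₒ)]
Numerator = 1×7.92 + 0.1×105 = 18.42
Denominator = 1×96.6 + 0.1×13.6 = 97.96
Vm = 58.4 · log₁₀(0.18804) = 58.4 × (-0.7258) = -42.38 mV

-42.4 mV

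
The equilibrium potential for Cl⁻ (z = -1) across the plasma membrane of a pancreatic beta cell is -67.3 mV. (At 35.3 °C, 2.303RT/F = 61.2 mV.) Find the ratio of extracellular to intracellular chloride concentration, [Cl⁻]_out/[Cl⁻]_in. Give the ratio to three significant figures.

12.6

log₁₀([out]/[in]) = E·z/(61.2) = -67.3 × -1 / 61.2 = 1.0997
[out]/[in] = 10^(1.0997) = 12.58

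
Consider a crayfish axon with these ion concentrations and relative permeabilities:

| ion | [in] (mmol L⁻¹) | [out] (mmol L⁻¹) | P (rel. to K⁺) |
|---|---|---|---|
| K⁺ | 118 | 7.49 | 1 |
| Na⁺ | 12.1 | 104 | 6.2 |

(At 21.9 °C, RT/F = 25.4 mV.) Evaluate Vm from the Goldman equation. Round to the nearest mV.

Vm = 25.4 · ln[(Σ P·[cation]ₒ + Σ P·[anion]ᵢ) / (Σ P·[cation]ᵢ + Σ P·[anion]ₒ)]
Numerator = 1×7.49 + 6.2×104 = 652.3
Denominator = 1×118 + 6.2×12.1 = 193
Vm = 25.4 · ln(3.3794) = 25.4 × (1.2177) = 30.93 mV

31 mV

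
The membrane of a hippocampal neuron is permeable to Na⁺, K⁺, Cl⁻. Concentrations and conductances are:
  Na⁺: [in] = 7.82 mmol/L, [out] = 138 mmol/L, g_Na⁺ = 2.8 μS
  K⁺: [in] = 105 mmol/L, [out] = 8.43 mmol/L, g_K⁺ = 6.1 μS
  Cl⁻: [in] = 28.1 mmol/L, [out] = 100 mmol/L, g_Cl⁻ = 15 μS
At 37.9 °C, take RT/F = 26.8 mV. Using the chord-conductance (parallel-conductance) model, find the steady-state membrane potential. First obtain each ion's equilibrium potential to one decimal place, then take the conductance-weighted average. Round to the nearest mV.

-30 mV

E_Na⁺ = (26.8/1)·ln(138/7.82) = 76.9 mV
E_K⁺ = (26.8/1)·ln(8.43/105) = -67.6 mV
E_Cl⁻ = (26.8/-1)·ln(100/28.1) = -34.0 mV
Vm = (Σ gᵢEᵢ)/(Σ gᵢ) = (2.8·76.9 + 6.1·-67.6 + 15·-34.0) / (2.8 + 6.1 + 15)
= -707.04 / 23.9 = -29.58 mV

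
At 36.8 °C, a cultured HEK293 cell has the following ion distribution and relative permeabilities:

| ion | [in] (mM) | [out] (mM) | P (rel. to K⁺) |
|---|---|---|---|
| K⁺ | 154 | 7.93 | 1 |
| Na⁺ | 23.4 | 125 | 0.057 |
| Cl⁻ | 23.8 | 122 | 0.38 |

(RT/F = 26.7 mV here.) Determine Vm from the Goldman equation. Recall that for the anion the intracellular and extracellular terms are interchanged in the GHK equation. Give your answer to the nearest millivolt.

-57 mV

Vm = 26.7 · ln[(Σ P·[cation]ₒ + Σ P·[anion]ᵢ) / (Σ P·[cation]ᵢ + Σ P·[anion]ₒ)]
Numerator = 1×7.93 + 0.057×125 + 0.38×23.8 = 24.1
Denominator = 1×154 + 0.057×23.4 + 0.38×122 = 201.7
Vm = 26.7 · ln(0.11948) = 26.7 × (-2.1246) = -56.73 mV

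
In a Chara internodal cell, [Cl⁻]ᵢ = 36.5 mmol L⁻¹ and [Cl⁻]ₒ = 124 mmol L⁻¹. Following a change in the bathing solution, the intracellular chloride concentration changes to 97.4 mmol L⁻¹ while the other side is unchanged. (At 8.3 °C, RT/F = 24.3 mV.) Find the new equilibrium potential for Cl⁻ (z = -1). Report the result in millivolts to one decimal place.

-5.9 mV

After the shift: [Cl⁻]_out = 124, [Cl⁻]_in = 97.4 mmol L⁻¹.
E_new = (24.3/-1)·ln(124/97.4) = -24.30 · (0.2415) = -5.87 mV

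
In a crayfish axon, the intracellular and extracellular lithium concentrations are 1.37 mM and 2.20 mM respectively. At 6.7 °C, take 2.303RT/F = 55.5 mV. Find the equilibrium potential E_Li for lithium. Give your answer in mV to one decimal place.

E = (55.5/z) · log₁₀([Li⁺]_out/[Li⁺]_in) with z = +1.
= (55.5/1) · log₁₀(2.20/1.37) = 55.50 · log₁₀(1.606)
= 55.50 · (0.2057) = 11.42 mV

11.4 mV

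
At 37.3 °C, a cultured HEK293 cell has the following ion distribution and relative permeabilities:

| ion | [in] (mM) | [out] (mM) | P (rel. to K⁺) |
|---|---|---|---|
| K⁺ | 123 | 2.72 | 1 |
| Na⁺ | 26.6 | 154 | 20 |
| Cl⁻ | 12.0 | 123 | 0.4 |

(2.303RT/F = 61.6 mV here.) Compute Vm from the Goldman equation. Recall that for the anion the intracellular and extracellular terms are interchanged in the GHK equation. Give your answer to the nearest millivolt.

Vm = 61.6 · log₁₀[(Σ P·[cation]ₒ + Σ P·[anion]ᵢ) / (Σ P·[cation]ᵢ + Σ P·[anion]ₒ)]
Numerator = 1×2.72 + 20×154 + 0.4×12.0 = 3088
Denominator = 1×123 + 20×26.6 + 0.4×123 = 704.2
Vm = 61.6 · log₁₀(4.3844) = 61.6 × (0.6419) = 39.54 mV

40 mV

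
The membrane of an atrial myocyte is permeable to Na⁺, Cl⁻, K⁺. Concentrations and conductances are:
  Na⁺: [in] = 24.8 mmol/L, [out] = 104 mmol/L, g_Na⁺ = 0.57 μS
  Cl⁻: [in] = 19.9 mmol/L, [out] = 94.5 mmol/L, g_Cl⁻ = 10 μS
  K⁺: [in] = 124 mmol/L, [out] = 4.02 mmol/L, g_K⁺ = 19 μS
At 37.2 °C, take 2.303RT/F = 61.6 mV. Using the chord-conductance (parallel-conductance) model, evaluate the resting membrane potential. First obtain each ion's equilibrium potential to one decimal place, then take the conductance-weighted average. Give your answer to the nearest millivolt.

-72 mV

E_Na⁺ = (61.6/1)·log₁₀(104/24.8) = 38.4 mV
E_Cl⁻ = (61.6/-1)·log₁₀(94.5/19.9) = -41.7 mV
E_K⁺ = (61.6/1)·log₁₀(4.02/124) = -91.7 mV
Vm = (Σ gᵢEᵢ)/(Σ gᵢ) = (0.57·38.4 + 10·-41.7 + 19·-91.7) / (0.57 + 10 + 19)
= -2137.41 / 29.57 = -72.28 mV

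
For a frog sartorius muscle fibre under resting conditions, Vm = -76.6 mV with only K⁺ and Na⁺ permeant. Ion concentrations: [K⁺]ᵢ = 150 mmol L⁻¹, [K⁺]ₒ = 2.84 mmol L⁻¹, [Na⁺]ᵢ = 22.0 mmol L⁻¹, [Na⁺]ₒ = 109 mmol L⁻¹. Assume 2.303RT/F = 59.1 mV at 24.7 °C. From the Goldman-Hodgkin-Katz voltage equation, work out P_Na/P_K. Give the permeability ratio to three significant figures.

0.0440

Let α = P_Na/P_K. GHK: Vm = 59.1·log₁₀[(Kₒ + α·Naₒ)/(Kᵢ + α·Naᵢ)].
10^(Vm/59.1) = 10^(-76.6/59.1) = 0.05057
So 0.05057·(Kᵢ + α·Naᵢ) = Kₒ + α·Naₒ → α = (0.05057·150.0 − 2.84) / (109.0 − 0.05057·22.0)
α = (7.585 − 2.84) / (109.0 − 1.113) = 4.745/107.9 = 0.04399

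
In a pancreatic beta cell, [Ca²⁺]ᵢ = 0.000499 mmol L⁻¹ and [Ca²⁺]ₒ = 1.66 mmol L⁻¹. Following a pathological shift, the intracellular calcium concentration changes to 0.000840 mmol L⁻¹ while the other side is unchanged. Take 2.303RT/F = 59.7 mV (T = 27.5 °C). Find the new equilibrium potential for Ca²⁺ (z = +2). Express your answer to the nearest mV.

98 mV

After the shift: [Ca²⁺]_out = 1.66, [Ca²⁺]_in = 0.000840 mmol L⁻¹.
E_new = (59.7/2)·log₁₀(1.66/0.000840) = 29.85 · (3.2958) = 98.38 mV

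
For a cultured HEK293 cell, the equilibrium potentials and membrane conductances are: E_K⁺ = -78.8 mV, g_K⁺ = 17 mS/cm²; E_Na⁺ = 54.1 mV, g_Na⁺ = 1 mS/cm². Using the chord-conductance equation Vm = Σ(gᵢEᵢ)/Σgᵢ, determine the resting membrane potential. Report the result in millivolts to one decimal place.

Σ gᵢEᵢ = 17·(-78.8) + 1·(54.1) = -1285.50
Σ gᵢ = 17 + 1 = 18
Vm = -1285.50 / 18 = -71.42 mV

-71.4 mV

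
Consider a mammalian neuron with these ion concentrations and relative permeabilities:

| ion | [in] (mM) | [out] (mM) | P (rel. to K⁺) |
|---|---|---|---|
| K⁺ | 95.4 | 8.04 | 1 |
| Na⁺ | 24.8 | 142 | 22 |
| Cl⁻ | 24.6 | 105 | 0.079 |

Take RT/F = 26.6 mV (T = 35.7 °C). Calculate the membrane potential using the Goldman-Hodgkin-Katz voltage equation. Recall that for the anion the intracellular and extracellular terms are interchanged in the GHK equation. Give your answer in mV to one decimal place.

41.9 mV

Vm = 26.6 · ln[(Σ P·[cation]ₒ + Σ P·[anion]ᵢ) / (Σ P·[cation]ᵢ + Σ P·[anion]ₒ)]
Numerator = 1×8.04 + 22×142 + 0.079×24.6 = 3134
Denominator = 1×95.4 + 22×24.8 + 0.079×105 = 649.3
Vm = 26.6 · ln(4.8267) = 26.6 × (1.5742) = 41.87 mV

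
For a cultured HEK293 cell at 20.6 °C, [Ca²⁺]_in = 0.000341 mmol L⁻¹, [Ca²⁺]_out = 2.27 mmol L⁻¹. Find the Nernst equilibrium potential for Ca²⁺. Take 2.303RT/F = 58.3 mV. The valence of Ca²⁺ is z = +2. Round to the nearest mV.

111 mV

E = (58.3/z) · log₁₀([Ca²⁺]_out/[Ca²⁺]_in) with z = +2.
= (58.3/2) · log₁₀(2.27/0.000341) = 29.15 · log₁₀(6657)
= 29.15 · (3.8233) = 111.45 mV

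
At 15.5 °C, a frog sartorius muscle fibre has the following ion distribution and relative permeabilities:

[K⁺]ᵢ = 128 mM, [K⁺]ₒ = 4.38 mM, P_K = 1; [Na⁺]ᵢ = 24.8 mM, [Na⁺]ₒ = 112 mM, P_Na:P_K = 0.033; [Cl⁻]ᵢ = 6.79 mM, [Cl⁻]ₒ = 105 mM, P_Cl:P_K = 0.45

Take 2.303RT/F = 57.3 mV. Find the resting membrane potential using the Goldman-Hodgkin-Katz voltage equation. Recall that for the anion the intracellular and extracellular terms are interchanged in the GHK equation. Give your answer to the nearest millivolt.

-69 mV

Vm = 57.3 · log₁₀[(Σ P·[cation]ₒ + Σ P·[anion]ᵢ) / (Σ P·[cation]ᵢ + Σ P·[anion]ₒ)]
Numerator = 1×4.38 + 0.033×112 + 0.45×6.79 = 11.13
Denominator = 1×128 + 0.033×24.8 + 0.45×105 = 176.1
Vm = 57.3 · log₁₀(0.063223) = 57.3 × (-1.1991) = -68.71 mV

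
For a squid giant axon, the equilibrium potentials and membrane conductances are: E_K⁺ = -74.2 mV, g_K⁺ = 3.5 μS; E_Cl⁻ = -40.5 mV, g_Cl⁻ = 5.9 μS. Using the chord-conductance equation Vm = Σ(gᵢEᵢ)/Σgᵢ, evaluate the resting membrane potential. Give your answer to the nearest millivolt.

-53 mV

Σ gᵢEᵢ = 3.5·(-74.2) + 5.9·(-40.5) = -498.65
Σ gᵢ = 3.5 + 5.9 = 9.4
Vm = -498.65 / 9.4 = -53.05 mV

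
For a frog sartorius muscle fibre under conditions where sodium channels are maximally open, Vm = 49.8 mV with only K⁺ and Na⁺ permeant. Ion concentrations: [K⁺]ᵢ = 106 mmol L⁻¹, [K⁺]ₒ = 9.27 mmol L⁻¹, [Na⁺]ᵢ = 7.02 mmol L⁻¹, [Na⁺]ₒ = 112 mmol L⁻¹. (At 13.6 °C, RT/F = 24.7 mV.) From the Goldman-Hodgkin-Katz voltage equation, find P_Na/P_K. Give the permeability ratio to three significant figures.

Let α = P_Na/P_K. GHK: Vm = 24.7·ln[(Kₒ + α·Naₒ)/(Kᵢ + α·Naᵢ)].
e^(Vm/24.7) = e^(49.8/24.7) = 7.5097
So 7.5097·(Kᵢ + α·Naᵢ) = Kₒ + α·Naₒ → α = (7.5097·106.0 − 9.27) / (112.0 − 7.5097·7.02)
α = (796 − 9.27) / (112.0 − 52.72) = 786.8/59.28 = 13.27

13.3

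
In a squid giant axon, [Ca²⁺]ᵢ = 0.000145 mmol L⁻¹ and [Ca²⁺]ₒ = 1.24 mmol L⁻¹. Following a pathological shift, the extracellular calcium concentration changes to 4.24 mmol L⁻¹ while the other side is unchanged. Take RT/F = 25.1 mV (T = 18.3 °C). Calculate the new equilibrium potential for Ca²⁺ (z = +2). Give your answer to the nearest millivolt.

After the shift: [Ca²⁺]_out = 4.24, [Ca²⁺]_in = 0.000145 mmol L⁻¹.
E_new = (25.1/2)·ln(4.24/0.000145) = 12.55 · (10.2833) = 129.06 mV

129 mV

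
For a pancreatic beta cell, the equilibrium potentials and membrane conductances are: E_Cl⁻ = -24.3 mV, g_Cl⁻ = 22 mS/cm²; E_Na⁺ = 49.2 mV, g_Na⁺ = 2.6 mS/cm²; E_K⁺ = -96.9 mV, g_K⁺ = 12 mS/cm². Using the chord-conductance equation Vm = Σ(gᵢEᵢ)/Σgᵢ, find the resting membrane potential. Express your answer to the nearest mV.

Σ gᵢEᵢ = 22·(-24.3) + 2.6·(49.2) + 12·(-96.9) = -1569.48
Σ gᵢ = 22 + 2.6 + 12 = 36.6
Vm = -1569.48 / 36.6 = -42.88 mV

-43 mV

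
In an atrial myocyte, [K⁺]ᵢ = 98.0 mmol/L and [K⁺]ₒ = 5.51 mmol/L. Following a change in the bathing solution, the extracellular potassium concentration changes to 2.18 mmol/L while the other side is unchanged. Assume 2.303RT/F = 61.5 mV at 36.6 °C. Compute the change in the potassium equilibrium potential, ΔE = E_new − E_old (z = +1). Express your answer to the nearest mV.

E_old = (61.5/1)·log₁₀(5.51/98.0) = -76.88 mV
E_new = (61.5/1)·log₁₀(2.18/98.0) = -101.65 mV
ΔE = -101.65 − (-76.88) = -24.77 mV

-25 mV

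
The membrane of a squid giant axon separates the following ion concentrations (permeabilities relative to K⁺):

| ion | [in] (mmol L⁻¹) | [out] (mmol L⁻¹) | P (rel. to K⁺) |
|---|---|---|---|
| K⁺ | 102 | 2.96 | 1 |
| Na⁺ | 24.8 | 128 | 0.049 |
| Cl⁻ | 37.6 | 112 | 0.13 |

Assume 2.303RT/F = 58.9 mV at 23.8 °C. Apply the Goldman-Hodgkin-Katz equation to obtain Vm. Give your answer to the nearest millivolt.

Vm = 58.9 · log₁₀[(Σ P·[cation]ₒ + Σ P·[anion]ᵢ) / (Σ P·[cation]ᵢ + Σ P·[anion]ₒ)]
Numerator = 1×2.96 + 0.049×128 + 0.13×37.6 = 14.12
Denominator = 1×102 + 0.049×24.8 + 0.13×112 = 117.8
Vm = 58.9 · log₁₀(0.11989) = 58.9 × (-0.9212) = -54.26 mV

-54 mV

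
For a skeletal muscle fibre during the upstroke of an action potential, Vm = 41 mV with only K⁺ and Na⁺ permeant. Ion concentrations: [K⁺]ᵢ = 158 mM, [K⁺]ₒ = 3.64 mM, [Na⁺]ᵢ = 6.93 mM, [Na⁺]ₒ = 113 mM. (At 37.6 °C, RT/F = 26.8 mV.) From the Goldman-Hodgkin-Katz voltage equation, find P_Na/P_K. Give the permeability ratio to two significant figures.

9.0

Let α = P_Na/P_K. GHK: Vm = 26.8·ln[(Kₒ + α·Naₒ)/(Kᵢ + α·Naᵢ)].
e^(Vm/26.8) = e^(41.0/26.8) = 4.6175
So 4.6175·(Kᵢ + α·Naᵢ) = Kₒ + α·Naₒ → α = (4.6175·158.0 − 3.64) / (113.0 − 4.6175·6.93)
α = (729.6 − 3.64) / (113.0 − 32) = 725.9/81 = 8.962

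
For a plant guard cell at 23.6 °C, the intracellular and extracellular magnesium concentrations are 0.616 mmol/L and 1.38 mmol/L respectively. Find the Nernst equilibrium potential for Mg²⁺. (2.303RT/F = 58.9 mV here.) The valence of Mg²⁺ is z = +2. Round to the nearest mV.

E = (58.9/z) · log₁₀([Mg²⁺]_out/[Mg²⁺]_in) with z = +2.
= (58.9/2) · log₁₀(1.38/0.616) = 29.45 · log₁₀(2.24)
= 29.45 · (0.3503) = 10.32 mV

10 mV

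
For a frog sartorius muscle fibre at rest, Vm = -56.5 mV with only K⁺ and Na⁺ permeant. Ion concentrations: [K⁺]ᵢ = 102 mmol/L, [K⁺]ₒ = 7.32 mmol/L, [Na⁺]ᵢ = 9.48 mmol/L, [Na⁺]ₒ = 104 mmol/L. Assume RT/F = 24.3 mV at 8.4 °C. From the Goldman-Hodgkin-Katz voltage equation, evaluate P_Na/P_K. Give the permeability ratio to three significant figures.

0.0257

Let α = P_Na/P_K. GHK: Vm = 24.3·ln[(Kₒ + α·Naₒ)/(Kᵢ + α·Naᵢ)].
e^(Vm/24.3) = e^(-56.5/24.3) = 0.097773
So 0.097773·(Kᵢ + α·Naᵢ) = Kₒ + α·Naₒ → α = (0.097773·102.0 − 7.32) / (104.0 − 0.097773·9.48)
α = (9.973 − 7.32) / (104.0 − 0.9269) = 2.653/103.1 = 0.02574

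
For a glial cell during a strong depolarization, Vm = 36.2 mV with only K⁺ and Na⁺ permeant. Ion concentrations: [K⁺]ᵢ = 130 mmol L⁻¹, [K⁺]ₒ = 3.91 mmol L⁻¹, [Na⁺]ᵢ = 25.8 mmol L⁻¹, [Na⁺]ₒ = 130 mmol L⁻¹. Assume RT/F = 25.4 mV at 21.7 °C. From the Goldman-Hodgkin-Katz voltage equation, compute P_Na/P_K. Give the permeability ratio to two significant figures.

Let α = P_Na/P_K. GHK: Vm = 25.4·ln[(Kₒ + α·Naₒ)/(Kᵢ + α·Naᵢ)].
e^(Vm/25.4) = e^(36.2/25.4) = 4.1587
So 4.1587·(Kᵢ + α·Naᵢ) = Kₒ + α·Naₒ → α = (4.1587·130.0 − 3.91) / (130.0 − 4.1587·25.8)
α = (540.6 − 3.91) / (130.0 − 107.3) = 536.7/22.71 = 23.64

24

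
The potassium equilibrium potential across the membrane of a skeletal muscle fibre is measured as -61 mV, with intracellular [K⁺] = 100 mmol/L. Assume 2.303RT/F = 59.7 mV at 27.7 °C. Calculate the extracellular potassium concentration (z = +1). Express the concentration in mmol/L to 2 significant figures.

9.5 mmol/L

Nernst: E = (59.7/1) · log₁₀([out]/[in]), so log₁₀([out]/[in]) = -61.0 × 1 / 59.7 = -1.0218.
[out]/[in] = 10^(-1.0218) = 0.09511.
[out] = 0.09511 × 100 = 9.511 mmol/L.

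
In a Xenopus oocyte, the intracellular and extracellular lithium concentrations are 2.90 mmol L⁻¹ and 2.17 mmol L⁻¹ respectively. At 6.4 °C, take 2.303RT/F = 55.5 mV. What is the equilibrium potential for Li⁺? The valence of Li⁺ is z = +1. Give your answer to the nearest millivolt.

-7 mV

E = (55.5/z) · log₁₀([Li⁺]_out/[Li⁺]_in) with z = +1.
= (55.5/1) · log₁₀(2.17/2.90) = 55.50 · log₁₀(0.7483)
= 55.50 · (-0.1259) = -6.99 mV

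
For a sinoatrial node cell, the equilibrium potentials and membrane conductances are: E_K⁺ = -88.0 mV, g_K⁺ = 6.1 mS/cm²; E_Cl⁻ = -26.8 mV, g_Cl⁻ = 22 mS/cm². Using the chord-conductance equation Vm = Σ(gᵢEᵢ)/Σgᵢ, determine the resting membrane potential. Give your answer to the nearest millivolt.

Σ gᵢEᵢ = 6.1·(-88.0) + 22·(-26.8) = -1126.40
Σ gᵢ = 6.1 + 22 = 28.1
Vm = -1126.40 / 28.1 = -40.09 mV

-40 mV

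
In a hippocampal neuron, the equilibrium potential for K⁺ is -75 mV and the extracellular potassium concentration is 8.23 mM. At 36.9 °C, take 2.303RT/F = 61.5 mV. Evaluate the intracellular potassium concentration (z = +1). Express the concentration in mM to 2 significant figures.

140 mM

Nernst: E = (61.5/1) · log₁₀([out]/[in]), so log₁₀([out]/[in]) = -75.0 × 1 / 61.5 = -1.2195.
[out]/[in] = 10^(-1.2195) = 0.06032.
[in] = 8.23 / 0.06032 = 136.4 mM.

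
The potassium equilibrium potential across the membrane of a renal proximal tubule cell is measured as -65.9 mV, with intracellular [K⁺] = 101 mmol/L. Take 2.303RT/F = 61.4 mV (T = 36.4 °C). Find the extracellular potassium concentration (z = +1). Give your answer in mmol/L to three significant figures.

8.53 mmol/L

Nernst: E = (61.4/1) · log₁₀([out]/[in]), so log₁₀([out]/[in]) = -65.9 × 1 / 61.4 = -1.0733.
[out]/[in] = 10^(-1.0733) = 0.08447.
[out] = 0.08447 × 101 = 8.532 mmol/L.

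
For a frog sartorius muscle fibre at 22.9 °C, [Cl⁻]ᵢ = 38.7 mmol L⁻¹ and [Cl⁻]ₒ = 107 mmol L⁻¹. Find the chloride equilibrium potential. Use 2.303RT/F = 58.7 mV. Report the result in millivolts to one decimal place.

-25.9 mV

E = (58.7/z) · log₁₀([Cl⁻]_out/[Cl⁻]_in) with z = -1.
For an anion, dividing by z = -1 reverses the sign.
= (58.7/-1) · log₁₀(107/38.7) = -58.70 · log₁₀(2.765)
= -58.70 · (0.4417) = -25.93 mV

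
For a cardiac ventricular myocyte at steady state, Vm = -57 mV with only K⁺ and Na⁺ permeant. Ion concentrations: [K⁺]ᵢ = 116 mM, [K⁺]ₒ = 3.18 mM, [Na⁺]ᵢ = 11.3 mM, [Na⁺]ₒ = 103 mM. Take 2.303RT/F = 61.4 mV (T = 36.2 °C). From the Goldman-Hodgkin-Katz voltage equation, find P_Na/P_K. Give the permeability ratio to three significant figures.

0.103

Let α = P_Na/P_K. GHK: Vm = 61.4·log₁₀[(Kₒ + α·Naₒ)/(Kᵢ + α·Naᵢ)].
10^(Vm/61.4) = 10^(-57.0/61.4) = 0.11794
So 0.11794·(Kᵢ + α·Naᵢ) = Kₒ + α·Naₒ → α = (0.11794·116.0 − 3.18) / (103.0 − 0.11794·11.3)
α = (13.68 − 3.18) / (103.0 − 1.333) = 10.5/101.7 = 0.1033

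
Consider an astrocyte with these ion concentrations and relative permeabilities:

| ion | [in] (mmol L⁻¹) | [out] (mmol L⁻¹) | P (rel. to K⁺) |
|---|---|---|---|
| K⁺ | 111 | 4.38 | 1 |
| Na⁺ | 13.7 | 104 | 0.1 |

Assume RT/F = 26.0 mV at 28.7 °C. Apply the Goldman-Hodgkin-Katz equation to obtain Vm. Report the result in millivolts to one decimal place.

Vm = 26.0 · ln[(Σ P·[cation]ₒ + Σ P·[anion]ᵢ) / (Σ P·[cation]ᵢ + Σ P·[anion]ₒ)]
Numerator = 1×4.38 + 0.1×104 = 14.78
Denominator = 1×111 + 0.1×13.7 = 112.4
Vm = 26.0 · ln(0.13153) = 26.0 × (-2.0285) = -52.74 mV

-52.7 mV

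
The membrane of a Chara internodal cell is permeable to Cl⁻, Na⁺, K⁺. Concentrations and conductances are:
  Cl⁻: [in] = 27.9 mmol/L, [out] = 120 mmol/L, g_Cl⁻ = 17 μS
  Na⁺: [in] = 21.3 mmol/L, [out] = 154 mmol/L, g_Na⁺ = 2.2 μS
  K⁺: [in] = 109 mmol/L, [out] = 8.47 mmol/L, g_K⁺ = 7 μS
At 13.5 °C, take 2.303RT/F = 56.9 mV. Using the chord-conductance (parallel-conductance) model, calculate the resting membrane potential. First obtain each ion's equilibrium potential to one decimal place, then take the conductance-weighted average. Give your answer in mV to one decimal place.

E_Cl⁻ = (56.9/-1)·log₁₀(120/27.9) = -36.1 mV
E_Na⁺ = (56.9/1)·log₁₀(154/21.3) = 48.9 mV
E_K⁺ = (56.9/1)·log₁₀(8.47/109) = -63.1 mV
Vm = (Σ gᵢEᵢ)/(Σ gᵢ) = (17·-36.1 + 2.2·48.9 + 7·-63.1) / (17 + 2.2 + 7)
= -947.82 / 26.2 = -36.18 mV

-36.2 mV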